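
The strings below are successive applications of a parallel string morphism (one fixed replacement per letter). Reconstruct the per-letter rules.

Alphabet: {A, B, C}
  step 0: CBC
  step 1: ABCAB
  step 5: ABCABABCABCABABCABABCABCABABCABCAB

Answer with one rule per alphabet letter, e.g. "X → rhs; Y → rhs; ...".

  step 0 ⇒ step 1: CBC ⇒ AB·C·AB
    B ↦ C
    C ↦ AB
    A ↦ AB  (constrained at step 1)

A->AB, B->C, C->AB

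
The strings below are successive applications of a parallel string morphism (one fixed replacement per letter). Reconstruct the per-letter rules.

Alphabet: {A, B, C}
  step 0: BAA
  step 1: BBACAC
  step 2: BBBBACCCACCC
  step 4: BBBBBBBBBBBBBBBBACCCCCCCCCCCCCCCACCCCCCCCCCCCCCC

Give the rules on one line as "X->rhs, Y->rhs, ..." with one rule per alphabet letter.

A->AC, B->BB, C->CC

  step 1 ⇒ step 2: BBACAC ⇒ BB·BB·AC·CC·AC·CC
    A ↦ AC
    B ↦ BB
    C ↦ CC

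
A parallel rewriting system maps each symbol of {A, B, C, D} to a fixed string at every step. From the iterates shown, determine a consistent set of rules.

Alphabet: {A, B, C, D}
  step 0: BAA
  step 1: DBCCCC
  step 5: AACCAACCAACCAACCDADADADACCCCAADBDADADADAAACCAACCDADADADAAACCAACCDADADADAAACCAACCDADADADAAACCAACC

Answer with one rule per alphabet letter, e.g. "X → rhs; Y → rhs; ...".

A->CC, B->DB, C->DA, D->AA

  step 0 ⇒ step 1: BAA ⇒ DB·CC·CC
    A ↦ CC
    B ↦ DB
    C ↦ DA  (constrained at step 1)
    D ↦ AA  (constrained at step 1)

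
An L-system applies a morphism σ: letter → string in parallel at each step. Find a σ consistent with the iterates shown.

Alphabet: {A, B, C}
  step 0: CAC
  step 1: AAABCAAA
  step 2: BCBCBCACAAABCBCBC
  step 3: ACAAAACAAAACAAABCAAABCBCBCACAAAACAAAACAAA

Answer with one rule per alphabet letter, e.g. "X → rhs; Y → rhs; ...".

  step 2 ⇒ step 3: BCBCBCACAAABCBCBC ⇒ AC·AAA·AC·AAA·AC·AAA·BC·AAA·BC·BC·BC·AC·AAA·AC·AAA·AC·AAA
    A ↦ BC
    B ↦ AC
    C ↦ AAA

A->BC, B->AC, C->AAA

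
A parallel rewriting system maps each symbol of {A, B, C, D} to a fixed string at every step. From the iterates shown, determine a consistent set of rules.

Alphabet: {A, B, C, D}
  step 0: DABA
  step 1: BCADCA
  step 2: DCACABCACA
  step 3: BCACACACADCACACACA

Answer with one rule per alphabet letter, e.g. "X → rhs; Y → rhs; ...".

  step 2 ⇒ step 3: DCACABCACA ⇒ B·CA·CA·CA·CA·D·CA·CA·CA·CA
    A ↦ CA
    B ↦ D
    C ↦ CA
    D ↦ B

A->CA, B->D, C->CA, D->B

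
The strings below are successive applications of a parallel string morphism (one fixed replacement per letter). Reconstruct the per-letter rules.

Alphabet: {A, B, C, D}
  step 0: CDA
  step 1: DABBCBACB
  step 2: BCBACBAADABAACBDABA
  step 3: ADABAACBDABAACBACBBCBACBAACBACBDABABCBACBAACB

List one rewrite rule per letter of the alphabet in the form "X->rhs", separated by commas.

  step 2 ⇒ step 3: BCBACBAADABAACBDABA ⇒ A·DAB·A·ACB·DAB·A·ACB·ACB·BCB·ACB·A·ACB·ACB·DAB·A·BCB·ACB·A·ACB
    A ↦ ACB
    B ↦ A
    C ↦ DAB
    D ↦ BCB

A->ACB, B->A, C->DAB, D->BCB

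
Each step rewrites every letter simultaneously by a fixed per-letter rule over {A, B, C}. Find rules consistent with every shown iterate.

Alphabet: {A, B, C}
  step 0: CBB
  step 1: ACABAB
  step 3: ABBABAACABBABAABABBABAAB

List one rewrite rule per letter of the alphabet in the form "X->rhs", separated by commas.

  step 0 ⇒ step 1: CBB ⇒ AC·AB·AB
    B ↦ AB
    C ↦ AC
    A ↦ BA  (constrained at step 1)

A->BA, B->AB, C->AC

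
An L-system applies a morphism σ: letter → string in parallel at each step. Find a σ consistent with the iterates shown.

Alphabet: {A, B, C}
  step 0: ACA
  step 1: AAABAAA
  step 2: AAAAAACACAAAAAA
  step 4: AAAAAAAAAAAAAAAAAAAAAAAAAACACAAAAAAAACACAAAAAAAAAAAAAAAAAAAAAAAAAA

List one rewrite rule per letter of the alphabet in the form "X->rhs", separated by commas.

  step 1 ⇒ step 2: AAABAAA ⇒ AA·AA·AA·CAC·AA·AA·AA
    A ↦ AA
    B ↦ CAC
  step 0 ⇒ step 1: ACA ⇒ AA·ABA·AA
    C ↦ ABA

A->AA, B->CAC, C->ABA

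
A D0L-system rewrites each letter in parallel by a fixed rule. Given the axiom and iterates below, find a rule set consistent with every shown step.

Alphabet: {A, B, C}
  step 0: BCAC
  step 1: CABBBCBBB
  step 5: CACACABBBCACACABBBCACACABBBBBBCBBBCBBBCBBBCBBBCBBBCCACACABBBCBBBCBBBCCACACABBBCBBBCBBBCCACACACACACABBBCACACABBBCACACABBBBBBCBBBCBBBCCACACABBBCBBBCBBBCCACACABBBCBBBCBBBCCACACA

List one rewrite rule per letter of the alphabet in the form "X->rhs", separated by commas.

  step 0 ⇒ step 1: BCAC ⇒ CA·BBB·C·BBB
    A ↦ C
    B ↦ CA
    C ↦ BBB

A->C, B->CA, C->BBB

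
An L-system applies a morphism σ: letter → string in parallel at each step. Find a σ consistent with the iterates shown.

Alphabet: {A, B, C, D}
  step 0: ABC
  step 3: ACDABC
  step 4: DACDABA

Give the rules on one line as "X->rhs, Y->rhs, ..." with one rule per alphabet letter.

  step 3 ⇒ step 4: ACDABC ⇒ D·A·C·D·AB·A
    A ↦ D
    B ↦ AB
    C ↦ A
    D ↦ C

A->D, B->AB, C->A, D->C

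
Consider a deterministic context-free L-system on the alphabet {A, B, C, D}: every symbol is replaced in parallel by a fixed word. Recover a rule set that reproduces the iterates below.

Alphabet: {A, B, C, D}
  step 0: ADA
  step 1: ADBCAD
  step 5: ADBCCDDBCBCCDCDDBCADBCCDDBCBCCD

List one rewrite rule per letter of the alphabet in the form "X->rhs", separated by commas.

A->AD, B->C, C->D, D->BC

  step 0 ⇒ step 1: ADA ⇒ AD·BC·AD
    A ↦ AD
    D ↦ BC
    B ↦ C  (constrained at step 1)
    C ↦ D  (constrained at step 1)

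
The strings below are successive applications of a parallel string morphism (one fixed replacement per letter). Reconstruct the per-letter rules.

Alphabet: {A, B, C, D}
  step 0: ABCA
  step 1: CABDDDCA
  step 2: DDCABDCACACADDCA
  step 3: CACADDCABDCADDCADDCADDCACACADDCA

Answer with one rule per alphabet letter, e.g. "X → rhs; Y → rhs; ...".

  step 2 ⇒ step 3: DDCABDCACACADDCA ⇒ CA·CA·DD·CA·BD·CA·DD·CA·DD·CA·DD·CA·CA·CA·DD·CA
    A ↦ CA
    B ↦ BD
    C ↦ DD
    D ↦ CA

A->CA, B->BD, C->DD, D->CA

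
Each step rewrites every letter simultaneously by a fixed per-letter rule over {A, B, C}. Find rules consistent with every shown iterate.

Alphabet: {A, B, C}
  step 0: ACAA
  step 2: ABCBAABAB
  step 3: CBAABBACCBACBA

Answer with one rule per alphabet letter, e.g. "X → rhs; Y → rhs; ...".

  step 2 ⇒ step 3: ABCBAABAB ⇒ C·BA·AB·BA·C·C·BA·C·BA
    A ↦ C
    B ↦ BA
    C ↦ AB

A->C, B->BA, C->AB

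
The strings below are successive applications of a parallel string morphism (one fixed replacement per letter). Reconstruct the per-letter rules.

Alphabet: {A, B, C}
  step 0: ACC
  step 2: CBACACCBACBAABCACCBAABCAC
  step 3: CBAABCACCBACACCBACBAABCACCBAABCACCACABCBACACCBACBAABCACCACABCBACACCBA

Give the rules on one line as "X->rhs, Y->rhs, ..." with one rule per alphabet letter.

  step 2 ⇒ step 3: CBACACCBACBAABCACCBAABCAC ⇒ CBA·AB·CAC·CBA·CAC·CBA·CBA·AB·CAC·CBA·AB·CAC·CAC·AB·CBA·CAC·CBA·CBA·AB·CAC·CAC·AB·CBA·CAC·CBA
    A ↦ CAC
    B ↦ AB
    C ↦ CBA

A->CAC, B->AB, C->CBA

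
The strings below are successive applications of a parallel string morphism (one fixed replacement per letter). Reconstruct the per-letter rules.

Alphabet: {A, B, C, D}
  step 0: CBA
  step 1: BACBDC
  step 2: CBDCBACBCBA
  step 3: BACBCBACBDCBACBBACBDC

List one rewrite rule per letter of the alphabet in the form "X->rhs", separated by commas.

A->DC, B->CB, C->BA, D->C

  step 2 ⇒ step 3: CBDCBACBCBA ⇒ BA·CB·C·BA·CB·DC·BA·CB·BA·CB·DC
    A ↦ DC
    B ↦ CB
    C ↦ BA
    D ↦ C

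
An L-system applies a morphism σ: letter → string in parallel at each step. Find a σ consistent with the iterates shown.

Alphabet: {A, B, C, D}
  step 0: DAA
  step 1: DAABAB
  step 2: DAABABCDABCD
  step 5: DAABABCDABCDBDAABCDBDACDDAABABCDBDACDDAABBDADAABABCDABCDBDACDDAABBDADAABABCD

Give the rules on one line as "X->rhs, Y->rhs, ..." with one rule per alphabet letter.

A->AB, B->CD, C->B, D->DA

  step 1 ⇒ step 2: DAABAB ⇒ DA·AB·AB·CD·AB·CD
    A ↦ AB
    B ↦ CD
    D ↦ DA
    C ↦ B  (constrained at step 2)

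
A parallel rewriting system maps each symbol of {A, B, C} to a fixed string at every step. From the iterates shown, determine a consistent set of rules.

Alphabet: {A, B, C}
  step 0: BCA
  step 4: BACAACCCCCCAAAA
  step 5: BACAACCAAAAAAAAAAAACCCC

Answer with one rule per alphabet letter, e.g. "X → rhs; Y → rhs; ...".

  step 4 ⇒ step 5: BACAACCCCCCAAAA ⇒ BA·C·AA·C·C·AA·AA·AA·AA·AA·AA·C·C·C·C
    A ↦ C
    B ↦ BA
    C ↦ AA

A->C, B->BA, C->AA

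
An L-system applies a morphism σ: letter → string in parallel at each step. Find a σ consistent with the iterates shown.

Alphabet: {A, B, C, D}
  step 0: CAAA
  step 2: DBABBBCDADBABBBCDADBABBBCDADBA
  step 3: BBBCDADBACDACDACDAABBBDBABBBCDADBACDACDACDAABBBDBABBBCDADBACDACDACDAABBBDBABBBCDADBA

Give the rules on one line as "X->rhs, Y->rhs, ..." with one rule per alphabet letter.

  step 2 ⇒ step 3: DBABBBCDADBABBBCDADBABBBCDADBA ⇒ BBB·CDA·DBA·CDA·CDA·CDA·A·BBB·DBA·BBB·CDA·DBA·CDA·CDA·CDA·A·BBB·DBA·BBB·CDA·DBA·CDA·CDA·CDA·A·BBB·DBA·BBB·CDA·DBA
    A ↦ DBA
    B ↦ CDA
    C ↦ A
    D ↦ BBB

A->DBA, B->CDA, C->A, D->BBB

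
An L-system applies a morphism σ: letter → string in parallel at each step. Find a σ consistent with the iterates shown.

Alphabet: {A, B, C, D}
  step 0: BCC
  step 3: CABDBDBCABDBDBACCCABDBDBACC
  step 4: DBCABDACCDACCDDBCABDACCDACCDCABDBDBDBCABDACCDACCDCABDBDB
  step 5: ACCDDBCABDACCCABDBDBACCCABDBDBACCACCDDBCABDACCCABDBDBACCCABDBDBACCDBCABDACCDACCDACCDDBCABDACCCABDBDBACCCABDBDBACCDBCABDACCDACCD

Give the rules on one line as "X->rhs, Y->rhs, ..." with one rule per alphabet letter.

A->CAB, B->D, C->DB, D->ACC

  step 4 ⇒ step 5: DBCABDACCDACCDDBCABDACCDACCDCABDBDBDBCABDACCDACCDCABDBDB ⇒ ACC·D·DB·CAB·D·ACC·CAB·DB·DB·ACC·CAB·DB·DB·ACC·ACC·D·DB·CAB·D·ACC·CAB·DB·DB·ACC·CAB·DB·DB·ACC·DB·CAB·D·ACC·D·ACC·D·ACC·D·DB·CAB·D·ACC·CAB·DB·DB·ACC·CAB·DB·DB·ACC·DB·CAB·D·ACC·D·ACC·D
    A ↦ CAB
    B ↦ D
    C ↦ DB
    D ↦ ACC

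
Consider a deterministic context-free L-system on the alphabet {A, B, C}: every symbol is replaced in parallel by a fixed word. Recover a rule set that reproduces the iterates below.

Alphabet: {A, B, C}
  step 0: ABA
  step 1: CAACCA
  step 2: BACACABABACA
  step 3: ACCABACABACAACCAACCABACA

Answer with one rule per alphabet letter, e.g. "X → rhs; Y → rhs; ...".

A->CA, B->AC, C->BA

  step 2 ⇒ step 3: BACACABABACA ⇒ AC·CA·BA·CA·BA·CA·AC·CA·AC·CA·BA·CA
    A ↦ CA
    B ↦ AC
    C ↦ BA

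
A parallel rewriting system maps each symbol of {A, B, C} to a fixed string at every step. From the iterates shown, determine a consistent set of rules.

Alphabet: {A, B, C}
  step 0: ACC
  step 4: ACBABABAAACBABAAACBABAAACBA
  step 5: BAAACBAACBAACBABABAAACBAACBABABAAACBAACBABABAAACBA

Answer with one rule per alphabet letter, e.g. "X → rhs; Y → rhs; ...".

A->BA, B->AC, C->A

  step 4 ⇒ step 5: ACBABABAAACBABAAACBABAAACBA ⇒ BA·A·AC·BA·AC·BA·AC·BA·BA·BA·A·AC·BA·AC·BA·BA·BA·A·AC·BA·AC·BA·BA·BA·A·AC·BA
    A ↦ BA
    B ↦ AC
    C ↦ A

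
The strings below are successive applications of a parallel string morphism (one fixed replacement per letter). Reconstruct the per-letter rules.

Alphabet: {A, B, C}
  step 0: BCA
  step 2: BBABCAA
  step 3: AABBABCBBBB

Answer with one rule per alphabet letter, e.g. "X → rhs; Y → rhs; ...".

A->BB, B->A, C->BC

  step 2 ⇒ step 3: BBABCAA ⇒ A·A·BB·A·BC·BB·BB
    A ↦ BB
    B ↦ A
    C ↦ BC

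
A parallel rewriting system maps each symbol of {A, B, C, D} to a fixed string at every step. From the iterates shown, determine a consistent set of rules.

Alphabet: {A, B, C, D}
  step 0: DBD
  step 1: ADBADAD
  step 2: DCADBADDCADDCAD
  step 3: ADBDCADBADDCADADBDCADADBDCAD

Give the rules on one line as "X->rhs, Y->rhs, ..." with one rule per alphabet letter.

A->DC, B->BAD, C->B, D->AD

  step 2 ⇒ step 3: DCADBADDCADDCAD ⇒ AD·B·DC·AD·BAD·DC·AD·AD·B·DC·AD·AD·B·DC·AD
    A ↦ DC
    B ↦ BAD
    C ↦ B
    D ↦ AD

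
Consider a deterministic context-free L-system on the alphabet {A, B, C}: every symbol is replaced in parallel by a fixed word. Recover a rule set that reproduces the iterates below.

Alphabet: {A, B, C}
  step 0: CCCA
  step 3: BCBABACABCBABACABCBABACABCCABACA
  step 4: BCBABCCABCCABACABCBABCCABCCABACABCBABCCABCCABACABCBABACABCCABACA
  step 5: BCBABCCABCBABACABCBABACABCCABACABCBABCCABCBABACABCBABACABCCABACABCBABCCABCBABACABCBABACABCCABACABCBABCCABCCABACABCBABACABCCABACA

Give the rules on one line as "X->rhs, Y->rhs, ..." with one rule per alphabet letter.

A->CA, B->BC, C->BA

  step 4 ⇒ step 5: BCBABCCABCCABACABCBABCCABCCABACABCBABCCABCCABACABCBABACABCCABACA ⇒ BC·BA·BC·CA·BC·BA·BA·CA·BC·BA·BA·CA·BC·CA·BA·CA·BC·BA·BC·CA·BC·BA·BA·CA·BC·BA·BA·CA·BC·CA·BA·CA·BC·BA·BC·CA·BC·BA·BA·CA·BC·BA·BA·CA·BC·CA·BA·CA·BC·BA·BC·CA·BC·CA·BA·CA·BC·BA·BA·CA·BC·CA·BA·CA
    A ↦ CA
    B ↦ BC
    C ↦ BA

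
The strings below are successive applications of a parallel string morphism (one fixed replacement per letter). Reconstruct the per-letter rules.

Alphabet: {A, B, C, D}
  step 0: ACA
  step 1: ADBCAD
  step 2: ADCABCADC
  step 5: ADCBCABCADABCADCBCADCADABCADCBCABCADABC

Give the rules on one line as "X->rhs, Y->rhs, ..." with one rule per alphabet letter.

A->AD, B->A, C->BC, D->C

  step 1 ⇒ step 2: ADBCAD ⇒ AD·C·A·BC·AD·C
    A ↦ AD
    B ↦ A
    C ↦ BC
    D ↦ C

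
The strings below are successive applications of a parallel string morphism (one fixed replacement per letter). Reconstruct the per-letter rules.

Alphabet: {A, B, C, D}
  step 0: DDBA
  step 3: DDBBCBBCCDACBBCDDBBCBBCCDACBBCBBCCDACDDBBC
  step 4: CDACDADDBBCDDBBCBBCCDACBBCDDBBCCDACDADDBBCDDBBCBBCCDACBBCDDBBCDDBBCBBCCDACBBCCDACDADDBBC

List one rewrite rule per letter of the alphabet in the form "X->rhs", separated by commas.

  step 3 ⇒ step 4: DDBBCBBCCDACBBCDDBBCBBCCDACBBCBBCCDACDDBBC ⇒ CDA·CDA·D·D·BBC·D·D·BBC·BBC·CDA·C·BBC·D·D·BBC·CDA·CDA·D·D·BBC·D·D·BBC·BBC·CDA·C·BBC·D·D·BBC·D·D·BBC·BBC·CDA·C·BBC·CDA·CDA·D·D·BBC
    A ↦ C
    B ↦ D
    C ↦ BBC
    D ↦ CDA

A->C, B->D, C->BBC, D->CDA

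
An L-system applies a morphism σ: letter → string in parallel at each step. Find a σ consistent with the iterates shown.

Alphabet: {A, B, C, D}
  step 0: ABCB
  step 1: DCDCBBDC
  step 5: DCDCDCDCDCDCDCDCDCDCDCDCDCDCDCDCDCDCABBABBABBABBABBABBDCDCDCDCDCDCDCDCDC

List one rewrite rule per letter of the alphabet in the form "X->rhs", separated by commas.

A->DC, B->DC, C->BB, D->A

  step 0 ⇒ step 1: ABCB ⇒ DC·DC·BB·DC
    A ↦ DC
    B ↦ DC
    C ↦ BB
    D ↦ A  (constrained at step 1)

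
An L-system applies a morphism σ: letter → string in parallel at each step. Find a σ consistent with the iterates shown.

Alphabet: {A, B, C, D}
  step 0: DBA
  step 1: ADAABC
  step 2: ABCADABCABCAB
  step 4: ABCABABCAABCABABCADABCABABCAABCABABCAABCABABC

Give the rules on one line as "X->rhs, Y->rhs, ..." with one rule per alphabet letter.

  step 1 ⇒ step 2: ADAABC ⇒ ABC·AD·ABC·ABC·A·B
    A ↦ ABC
    B ↦ A
    C ↦ B
    D ↦ AD

A->ABC, B->A, C->B, D->AD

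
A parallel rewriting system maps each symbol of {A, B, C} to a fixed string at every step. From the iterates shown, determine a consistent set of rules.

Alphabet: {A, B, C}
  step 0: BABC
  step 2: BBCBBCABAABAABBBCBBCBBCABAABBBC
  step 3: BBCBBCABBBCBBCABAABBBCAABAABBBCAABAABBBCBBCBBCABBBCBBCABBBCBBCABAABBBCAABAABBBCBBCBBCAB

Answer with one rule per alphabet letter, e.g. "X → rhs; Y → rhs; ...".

  step 2 ⇒ step 3: BBCBBCABAABAABBBCBBCBBCABAABBBC ⇒ BBC·BBC·AB·BBC·BBC·AB·AAB·BBC·AAB·AAB·BBC·AAB·AAB·BBC·BBC·BBC·AB·BBC·BBC·AB·BBC·BBC·AB·AAB·BBC·AAB·AAB·BBC·BBC·BBC·AB
    A ↦ AAB
    B ↦ BBC
    C ↦ AB

A->AAB, B->BBC, C->AB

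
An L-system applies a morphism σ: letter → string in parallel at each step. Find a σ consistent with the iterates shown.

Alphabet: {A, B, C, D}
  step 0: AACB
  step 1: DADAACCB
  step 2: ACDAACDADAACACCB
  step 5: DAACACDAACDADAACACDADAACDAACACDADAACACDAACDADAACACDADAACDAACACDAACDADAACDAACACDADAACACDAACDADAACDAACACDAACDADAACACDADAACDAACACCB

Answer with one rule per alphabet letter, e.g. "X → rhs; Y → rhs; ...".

  step 1 ⇒ step 2: DADAACCB ⇒ AC·DA·AC·DA·DA·AC·AC·CB
    A ↦ DA
    B ↦ CB
    C ↦ AC
    D ↦ AC

A->DA, B->CB, C->AC, D->AC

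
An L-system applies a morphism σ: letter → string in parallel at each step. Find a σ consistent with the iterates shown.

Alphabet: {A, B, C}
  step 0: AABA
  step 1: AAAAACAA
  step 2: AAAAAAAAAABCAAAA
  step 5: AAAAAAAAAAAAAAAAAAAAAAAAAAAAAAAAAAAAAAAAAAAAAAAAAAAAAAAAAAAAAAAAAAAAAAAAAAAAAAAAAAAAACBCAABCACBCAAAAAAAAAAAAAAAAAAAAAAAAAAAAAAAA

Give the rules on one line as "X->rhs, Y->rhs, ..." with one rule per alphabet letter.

  step 1 ⇒ step 2: AAAAACAA ⇒ AA·AA·AA·AA·AA·BC·AA·AA
    A ↦ AA
    C ↦ BC
  step 0 ⇒ step 1: AABA ⇒ AA·AA·AC·AA
    B ↦ AC

A->AA, B->AC, C->BC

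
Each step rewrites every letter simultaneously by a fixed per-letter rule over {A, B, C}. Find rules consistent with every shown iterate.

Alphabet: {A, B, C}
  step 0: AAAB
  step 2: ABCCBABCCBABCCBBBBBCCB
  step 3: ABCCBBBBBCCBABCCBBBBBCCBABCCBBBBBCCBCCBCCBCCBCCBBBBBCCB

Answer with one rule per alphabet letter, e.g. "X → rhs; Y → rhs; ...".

  step 2 ⇒ step 3: ABCCBABCCBABCCBBBBBCCB ⇒ AB·CCB·BB·BB·CCB·AB·CCB·BB·BB·CCB·AB·CCB·BB·BB·CCB·CCB·CCB·CCB·CCB·BB·BB·CCB
    A ↦ AB
    B ↦ CCB
    C ↦ BB

A->AB, B->CCB, C->BB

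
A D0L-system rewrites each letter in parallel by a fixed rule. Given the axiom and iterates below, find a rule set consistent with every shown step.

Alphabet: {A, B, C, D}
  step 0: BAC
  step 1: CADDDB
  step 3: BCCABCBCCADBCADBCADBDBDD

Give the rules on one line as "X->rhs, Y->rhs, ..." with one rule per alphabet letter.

A->DD, B->CA, C->DB, D->BC

  step 0 ⇒ step 1: BAC ⇒ CA·DD·DB
    A ↦ DD
    B ↦ CA
    C ↦ DB
    D ↦ BC  (constrained at step 1)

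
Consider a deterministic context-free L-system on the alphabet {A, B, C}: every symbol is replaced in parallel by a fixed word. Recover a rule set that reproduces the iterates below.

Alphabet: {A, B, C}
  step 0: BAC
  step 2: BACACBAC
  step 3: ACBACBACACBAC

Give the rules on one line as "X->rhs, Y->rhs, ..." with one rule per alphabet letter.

A->B, B->AC, C->AC

  step 2 ⇒ step 3: BACACBAC ⇒ AC·B·AC·B·AC·AC·B·AC
    A ↦ B
    B ↦ AC
    C ↦ AC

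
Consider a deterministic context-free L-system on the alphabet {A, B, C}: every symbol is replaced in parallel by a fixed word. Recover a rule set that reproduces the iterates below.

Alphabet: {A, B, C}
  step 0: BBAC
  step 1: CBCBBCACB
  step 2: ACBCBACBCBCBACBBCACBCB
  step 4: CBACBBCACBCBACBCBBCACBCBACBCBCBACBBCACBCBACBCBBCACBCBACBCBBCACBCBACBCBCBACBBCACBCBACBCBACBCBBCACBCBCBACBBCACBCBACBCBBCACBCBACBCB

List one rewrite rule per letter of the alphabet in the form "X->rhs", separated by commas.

  step 1 ⇒ step 2: CBCBBCACB ⇒ ACB·CB·ACB·CB·CB·ACB·BC·ACB·CB
    A ↦ BC
    B ↦ CB
    C ↦ ACB

A->BC, B->CB, C->ACB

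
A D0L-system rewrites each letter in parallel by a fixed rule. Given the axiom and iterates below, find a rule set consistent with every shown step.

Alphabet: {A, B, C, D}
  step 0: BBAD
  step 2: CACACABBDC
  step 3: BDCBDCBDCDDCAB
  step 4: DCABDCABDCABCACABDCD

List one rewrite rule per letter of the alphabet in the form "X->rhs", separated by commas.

A->DC, B->D, C->B, D->CA

  step 3 ⇒ step 4: BDCBDCBDCDDCAB ⇒ D·CA·B·D·CA·B·D·CA·B·CA·CA·B·DC·D
    A ↦ DC
    B ↦ D
    C ↦ B
    D ↦ CA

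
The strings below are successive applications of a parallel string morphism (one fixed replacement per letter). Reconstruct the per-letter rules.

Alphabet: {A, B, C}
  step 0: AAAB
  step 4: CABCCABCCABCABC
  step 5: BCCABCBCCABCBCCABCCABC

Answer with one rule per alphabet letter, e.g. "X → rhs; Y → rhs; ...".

  step 4 ⇒ step 5: CABCCABCCABCABC ⇒ BC·C·A·BC·BC·C·A·BC·BC·C·A·BC·C·A·BC
    A ↦ C
    B ↦ A
    C ↦ BC

A->C, B->A, C->BC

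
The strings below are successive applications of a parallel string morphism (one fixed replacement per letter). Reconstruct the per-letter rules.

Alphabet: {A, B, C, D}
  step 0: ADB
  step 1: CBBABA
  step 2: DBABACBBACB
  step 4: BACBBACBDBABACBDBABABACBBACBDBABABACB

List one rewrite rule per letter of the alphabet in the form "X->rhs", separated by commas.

A->CB, B->BA, C->D, D->BA

  step 1 ⇒ step 2: CBBABA ⇒ D·BA·BA·CB·BA·CB
    A ↦ CB
    B ↦ BA
    C ↦ D
  step 0 ⇒ step 1: ADB ⇒ CB·BA·BA
    D ↦ BA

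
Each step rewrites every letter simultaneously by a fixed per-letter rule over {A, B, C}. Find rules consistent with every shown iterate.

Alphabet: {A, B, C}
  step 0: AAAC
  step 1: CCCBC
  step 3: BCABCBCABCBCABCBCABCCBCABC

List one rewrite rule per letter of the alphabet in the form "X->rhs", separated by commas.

  step 0 ⇒ step 1: AAAC ⇒ C·C·C·BC
    A ↦ C
    C ↦ BC
    B ↦ BCA  (constrained at step 1)

A->C, B->BCA, C->BC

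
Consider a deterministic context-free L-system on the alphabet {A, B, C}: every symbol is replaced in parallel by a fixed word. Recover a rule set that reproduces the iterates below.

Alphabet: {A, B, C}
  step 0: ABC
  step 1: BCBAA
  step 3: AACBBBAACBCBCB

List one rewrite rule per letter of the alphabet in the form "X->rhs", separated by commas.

A->B, B->CB, C->AA

  step 0 ⇒ step 1: ABC ⇒ B·CB·AA
    A ↦ B
    B ↦ CB
    C ↦ AA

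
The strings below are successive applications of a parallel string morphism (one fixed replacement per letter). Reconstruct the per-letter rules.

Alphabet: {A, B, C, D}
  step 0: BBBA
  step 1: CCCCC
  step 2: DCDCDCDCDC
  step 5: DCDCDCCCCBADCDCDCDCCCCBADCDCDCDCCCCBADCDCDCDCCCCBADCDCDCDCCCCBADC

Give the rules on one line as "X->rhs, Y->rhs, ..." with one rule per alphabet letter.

A->CC, B->C, C->DC, D->BA

  step 1 ⇒ step 2: CCCCC ⇒ DC·DC·DC·DC·DC
    C ↦ DC
  step 0 ⇒ step 1: BBBA ⇒ C·C·C·CC
    A ↦ CC
  step 0 ⇒ step 1: BBBA ⇒ C·C·C·CC
    B ↦ C
    D ↦ BA  (constrained at step 2)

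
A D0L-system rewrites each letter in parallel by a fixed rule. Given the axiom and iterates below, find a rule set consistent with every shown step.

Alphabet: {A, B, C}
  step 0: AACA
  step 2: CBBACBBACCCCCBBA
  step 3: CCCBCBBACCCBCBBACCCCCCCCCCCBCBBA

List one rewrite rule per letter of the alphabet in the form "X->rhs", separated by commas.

  step 2 ⇒ step 3: CBBACBBACCCCCBBA ⇒ CC·CB·CB·BA·CC·CB·CB·BA·CC·CC·CC·CC·CC·CB·CB·BA
    A ↦ BA
    B ↦ CB
    C ↦ CC

A->BA, B->CB, C->CC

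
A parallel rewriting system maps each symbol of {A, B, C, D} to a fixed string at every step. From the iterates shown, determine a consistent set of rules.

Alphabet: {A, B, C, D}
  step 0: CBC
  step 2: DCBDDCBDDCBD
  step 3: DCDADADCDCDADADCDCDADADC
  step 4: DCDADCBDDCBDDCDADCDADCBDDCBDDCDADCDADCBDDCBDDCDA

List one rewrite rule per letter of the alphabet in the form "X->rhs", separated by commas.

  step 3 ⇒ step 4: DCDADADCDCDADADCDCDADADC ⇒ DC·DA·DC·BD·DC·BD·DC·DA·DC·DA·DC·BD·DC·BD·DC·DA·DC·DA·DC·BD·DC·BD·DC·DA
    A ↦ BD
    C ↦ DA
    D ↦ DC
  step 2 ⇒ step 3: DCBDDCBDDCBD ⇒ DC·DA·DA·DC·DC·DA·DA·DC·DC·DA·DA·DC
    B ↦ DA

A->BD, B->DA, C->DA, D->DC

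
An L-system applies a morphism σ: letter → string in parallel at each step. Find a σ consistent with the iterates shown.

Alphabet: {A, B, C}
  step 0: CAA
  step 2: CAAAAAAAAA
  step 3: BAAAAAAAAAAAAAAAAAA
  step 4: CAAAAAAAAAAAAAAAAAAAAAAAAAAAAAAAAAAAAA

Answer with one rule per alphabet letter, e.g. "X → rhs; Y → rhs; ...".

A->AA, B->CA, C->B

  step 3 ⇒ step 4: BAAAAAAAAAAAAAAAAAA ⇒ CA·AA·AA·AA·AA·AA·AA·AA·AA·AA·AA·AA·AA·AA·AA·AA·AA·AA·AA
    A ↦ AA
    B ↦ CA
  step 2 ⇒ step 3: CAAAAAAAAA ⇒ B·AA·AA·AA·AA·AA·AA·AA·AA·AA
    C ↦ B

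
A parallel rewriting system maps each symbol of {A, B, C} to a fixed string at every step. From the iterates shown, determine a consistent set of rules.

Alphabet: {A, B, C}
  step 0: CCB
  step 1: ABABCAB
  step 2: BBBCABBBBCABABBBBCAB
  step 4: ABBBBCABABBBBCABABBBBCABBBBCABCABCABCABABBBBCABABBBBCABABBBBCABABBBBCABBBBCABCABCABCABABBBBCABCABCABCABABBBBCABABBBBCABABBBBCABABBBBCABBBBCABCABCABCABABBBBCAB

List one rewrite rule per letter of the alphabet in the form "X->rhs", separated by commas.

  step 1 ⇒ step 2: ABABCAB ⇒ BBB·CAB·BBB·CAB·AB·BBB·CAB
    A ↦ BBB
    B ↦ CAB
    C ↦ AB

A->BBB, B->CAB, C->AB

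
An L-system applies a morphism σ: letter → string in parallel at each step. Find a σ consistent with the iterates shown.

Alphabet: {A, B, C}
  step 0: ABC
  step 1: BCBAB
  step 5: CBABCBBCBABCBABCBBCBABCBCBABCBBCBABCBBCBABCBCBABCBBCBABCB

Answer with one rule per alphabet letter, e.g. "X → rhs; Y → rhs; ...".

A->B, B->CB, C->AB

  step 0 ⇒ step 1: ABC ⇒ B·CB·AB
    A ↦ B
    B ↦ CB
    C ↦ AB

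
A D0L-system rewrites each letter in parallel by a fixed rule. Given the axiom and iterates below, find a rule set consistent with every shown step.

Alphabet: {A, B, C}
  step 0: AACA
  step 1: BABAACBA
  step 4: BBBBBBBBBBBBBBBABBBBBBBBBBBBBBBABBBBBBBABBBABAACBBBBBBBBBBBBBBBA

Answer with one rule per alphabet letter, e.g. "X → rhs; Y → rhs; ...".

  step 0 ⇒ step 1: AACA ⇒ BA·BA·AC·BA
    A ↦ BA
    C ↦ AC
    B ↦ BB  (constrained at step 1)

A->BA, B->BB, C->AC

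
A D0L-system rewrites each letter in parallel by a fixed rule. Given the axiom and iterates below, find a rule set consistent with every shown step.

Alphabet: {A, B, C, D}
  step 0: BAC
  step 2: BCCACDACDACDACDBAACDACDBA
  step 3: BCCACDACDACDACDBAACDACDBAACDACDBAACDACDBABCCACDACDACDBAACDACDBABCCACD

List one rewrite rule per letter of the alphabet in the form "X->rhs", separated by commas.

  step 2 ⇒ step 3: BCCACDACDACDACDBAACDACDBA ⇒ BCC·ACD·ACD·ACD·ACD·BA·ACD·ACD·BA·ACD·ACD·BA·ACD·ACD·BA·BCC·ACD·ACD·ACD·BA·ACD·ACD·BA·BCC·ACD
    A ↦ ACD
    B ↦ BCC
    C ↦ ACD
    D ↦ BA

A->ACD, B->BCC, C->ACD, D->BA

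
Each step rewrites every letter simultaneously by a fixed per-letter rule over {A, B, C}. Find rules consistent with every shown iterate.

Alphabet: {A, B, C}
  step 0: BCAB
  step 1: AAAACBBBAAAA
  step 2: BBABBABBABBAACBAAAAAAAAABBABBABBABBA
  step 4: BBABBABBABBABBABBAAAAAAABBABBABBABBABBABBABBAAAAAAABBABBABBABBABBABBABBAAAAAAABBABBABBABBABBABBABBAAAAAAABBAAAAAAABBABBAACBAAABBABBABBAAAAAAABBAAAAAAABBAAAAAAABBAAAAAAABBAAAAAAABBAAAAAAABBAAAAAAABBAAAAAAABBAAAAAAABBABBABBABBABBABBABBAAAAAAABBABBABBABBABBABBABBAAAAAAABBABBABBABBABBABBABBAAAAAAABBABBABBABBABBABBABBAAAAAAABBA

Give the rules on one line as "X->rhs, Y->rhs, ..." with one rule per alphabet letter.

  step 1 ⇒ step 2: AAAACBBBAAAA ⇒ BBA·BBA·BBA·BBA·ACB·AAA·AAA·AAA·BBA·BBA·BBA·BBA
    A ↦ BBA
    B ↦ AAA
    C ↦ ACB

A->BBA, B->AAA, C->ACB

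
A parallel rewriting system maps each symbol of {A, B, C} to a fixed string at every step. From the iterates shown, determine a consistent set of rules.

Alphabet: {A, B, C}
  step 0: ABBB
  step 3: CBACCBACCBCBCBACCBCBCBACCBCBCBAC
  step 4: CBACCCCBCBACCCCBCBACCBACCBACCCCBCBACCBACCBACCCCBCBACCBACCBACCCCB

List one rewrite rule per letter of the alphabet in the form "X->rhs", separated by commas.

  step 3 ⇒ step 4: CBACCBACCBCBCBACCBCBCBACCBCBCBAC ⇒ CB·AC·CC·CB·CB·AC·CC·CB·CB·AC·CB·AC·CB·AC·CC·CB·CB·AC·CB·AC·CB·AC·CC·CB·CB·AC·CB·AC·CB·AC·CC·CB
    A ↦ CC
    B ↦ AC
    C ↦ CB

A->CC, B->AC, C->CB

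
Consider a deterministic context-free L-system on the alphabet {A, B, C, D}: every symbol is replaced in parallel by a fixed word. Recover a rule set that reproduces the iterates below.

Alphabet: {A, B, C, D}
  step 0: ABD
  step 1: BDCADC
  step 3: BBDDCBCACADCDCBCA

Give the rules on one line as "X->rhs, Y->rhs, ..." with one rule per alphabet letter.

  step 0 ⇒ step 1: ABD ⇒ BD·CA·DC
    A ↦ BD
    B ↦ CA
    D ↦ DC
    C ↦ B  (constrained at step 1)

A->BD, B->CA, C->B, D->DC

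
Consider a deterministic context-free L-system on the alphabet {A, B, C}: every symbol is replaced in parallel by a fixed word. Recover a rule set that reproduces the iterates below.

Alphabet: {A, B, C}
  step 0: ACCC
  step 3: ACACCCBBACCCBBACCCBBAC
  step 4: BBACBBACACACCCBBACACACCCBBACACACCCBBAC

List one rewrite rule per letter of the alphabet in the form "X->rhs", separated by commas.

A->BB, B->C, C->AC

  step 3 ⇒ step 4: ACACCCBBACCCBBACCCBBAC ⇒ BB·AC·BB·AC·AC·AC·C·C·BB·AC·AC·AC·C·C·BB·AC·AC·AC·C·C·BB·AC
    A ↦ BB
    B ↦ C
    C ↦ AC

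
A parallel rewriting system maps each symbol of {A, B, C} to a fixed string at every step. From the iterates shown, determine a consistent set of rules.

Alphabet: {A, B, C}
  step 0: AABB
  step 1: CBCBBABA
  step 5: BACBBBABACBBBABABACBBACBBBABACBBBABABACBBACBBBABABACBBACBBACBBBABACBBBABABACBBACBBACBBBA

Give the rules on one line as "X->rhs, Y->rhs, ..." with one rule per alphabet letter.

  step 0 ⇒ step 1: AABB ⇒ CB·CB·BA·BA
    A ↦ CB
    B ↦ BA
    C ↦ B  (constrained at step 1)

A->CB, B->BA, C->B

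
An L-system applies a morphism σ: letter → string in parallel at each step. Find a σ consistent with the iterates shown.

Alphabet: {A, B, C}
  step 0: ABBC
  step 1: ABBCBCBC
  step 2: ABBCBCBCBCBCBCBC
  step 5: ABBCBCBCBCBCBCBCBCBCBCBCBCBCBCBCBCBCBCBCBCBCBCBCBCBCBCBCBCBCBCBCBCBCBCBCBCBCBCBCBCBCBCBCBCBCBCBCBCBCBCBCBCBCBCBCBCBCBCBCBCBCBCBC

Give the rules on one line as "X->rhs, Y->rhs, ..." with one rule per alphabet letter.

A->AB, B->BC, C->BC

  step 1 ⇒ step 2: ABBCBCBC ⇒ AB·BC·BC·BC·BC·BC·BC·BC
    A ↦ AB
    B ↦ BC
    C ↦ BC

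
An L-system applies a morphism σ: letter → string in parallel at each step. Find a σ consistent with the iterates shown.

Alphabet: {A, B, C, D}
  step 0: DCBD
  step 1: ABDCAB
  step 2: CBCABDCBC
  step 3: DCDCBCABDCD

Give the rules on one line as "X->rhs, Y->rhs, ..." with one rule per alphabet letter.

  step 2 ⇒ step 3: CBCABDCBC ⇒ D·C·D·CB·C·AB·D·C·D
    A ↦ CB
    B ↦ C
    C ↦ D
    D ↦ AB

A->CB, B->C, C->D, D->AB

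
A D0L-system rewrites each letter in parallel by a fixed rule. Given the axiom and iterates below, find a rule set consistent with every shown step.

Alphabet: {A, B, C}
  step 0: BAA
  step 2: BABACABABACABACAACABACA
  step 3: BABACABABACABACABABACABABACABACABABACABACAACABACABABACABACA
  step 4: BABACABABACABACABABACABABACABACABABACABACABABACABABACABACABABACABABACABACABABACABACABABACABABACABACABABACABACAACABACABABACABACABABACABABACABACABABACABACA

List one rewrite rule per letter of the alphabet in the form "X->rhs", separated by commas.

  step 3 ⇒ step 4: BABACABABACABACABABACABABACABACABABACABACAACABACABABACABACA ⇒ BAB·ACA·BAB·ACA·B·ACA·BAB·ACA·BAB·ACA·B·ACA·BAB·ACA·B·ACA·BAB·ACA·BAB·ACA·B·ACA·BAB·ACA·BAB·ACA·B·ACA·BAB·ACA·B·ACA·BAB·ACA·BAB·ACA·B·ACA·BAB·ACA·B·ACA·ACA·B·ACA·BAB·ACA·B·ACA·BAB·ACA·BAB·ACA·B·ACA·BAB·ACA·B·ACA
    A ↦ ACA
    B ↦ BAB
    C ↦ B

A->ACA, B->BAB, C->B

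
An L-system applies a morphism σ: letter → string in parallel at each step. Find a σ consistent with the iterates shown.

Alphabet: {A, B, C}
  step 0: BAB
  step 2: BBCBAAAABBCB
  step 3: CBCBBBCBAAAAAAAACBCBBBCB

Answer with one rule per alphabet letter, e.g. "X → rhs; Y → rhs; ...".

A->AA, B->CB, C->BB

  step 2 ⇒ step 3: BBCBAAAABBCB ⇒ CB·CB·BB·CB·AA·AA·AA·AA·CB·CB·BB·CB
    A ↦ AA
    B ↦ CB
    C ↦ BB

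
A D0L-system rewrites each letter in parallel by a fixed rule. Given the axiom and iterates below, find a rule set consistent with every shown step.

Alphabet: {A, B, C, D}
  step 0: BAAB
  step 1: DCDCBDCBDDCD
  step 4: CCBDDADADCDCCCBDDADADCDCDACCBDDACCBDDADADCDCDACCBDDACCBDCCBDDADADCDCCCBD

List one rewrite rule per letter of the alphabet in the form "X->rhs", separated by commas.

A->CBD, B->DCD, C->DA, D->C

  step 0 ⇒ step 1: BAAB ⇒ DCD·CBD·CBD·DCD
    A ↦ CBD
    B ↦ DCD
    C ↦ DA  (constrained at step 1)
    D ↦ C  (constrained at step 1)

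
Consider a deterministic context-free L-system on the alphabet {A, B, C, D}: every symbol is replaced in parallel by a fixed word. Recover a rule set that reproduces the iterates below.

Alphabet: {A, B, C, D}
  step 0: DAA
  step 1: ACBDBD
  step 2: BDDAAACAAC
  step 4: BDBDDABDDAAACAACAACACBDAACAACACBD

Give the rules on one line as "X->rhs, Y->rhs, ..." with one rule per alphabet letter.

A->BD, B->A, C->DA, D->AC

  step 1 ⇒ step 2: ACBDBD ⇒ BD·DA·A·AC·A·AC
    A ↦ BD
    B ↦ A
    C ↦ DA
    D ↦ AC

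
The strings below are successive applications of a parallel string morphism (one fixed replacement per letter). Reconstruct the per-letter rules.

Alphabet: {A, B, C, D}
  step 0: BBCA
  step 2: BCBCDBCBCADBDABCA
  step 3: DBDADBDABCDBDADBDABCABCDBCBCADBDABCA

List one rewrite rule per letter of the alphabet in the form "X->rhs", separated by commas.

  step 2 ⇒ step 3: BCBCDBCBCADBDABCA ⇒ D·BDA·D·BDA·BC·D·BDA·D·BDA·BCA·BC·D·BC·BCA·D·BDA·BCA
    A ↦ BCA
    B ↦ D
    C ↦ BDA
    D ↦ BC

A->BCA, B->D, C->BDA, D->BC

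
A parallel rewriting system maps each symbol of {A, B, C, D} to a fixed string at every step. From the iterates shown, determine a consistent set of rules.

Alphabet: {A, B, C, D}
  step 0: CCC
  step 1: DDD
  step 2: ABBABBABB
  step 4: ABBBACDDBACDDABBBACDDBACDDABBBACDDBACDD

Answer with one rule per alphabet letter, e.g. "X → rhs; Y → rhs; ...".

A->D, B->BAC, C->D, D->ABB

  step 1 ⇒ step 2: DDD ⇒ ABB·ABB·ABB
    D ↦ ABB
    A ↦ D  (constrained at step 2)
    B ↦ BAC  (constrained at step 2)
  step 0 ⇒ step 1: CCC ⇒ D·D·D
    C ↦ D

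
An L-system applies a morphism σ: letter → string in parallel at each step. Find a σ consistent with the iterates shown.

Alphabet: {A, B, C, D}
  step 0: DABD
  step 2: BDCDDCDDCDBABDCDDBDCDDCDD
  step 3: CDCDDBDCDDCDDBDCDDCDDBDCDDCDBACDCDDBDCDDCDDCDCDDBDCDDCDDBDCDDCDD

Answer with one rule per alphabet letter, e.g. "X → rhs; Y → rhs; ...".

A->BA, B->CD, C->BD, D->CDD

  step 2 ⇒ step 3: BDCDDCDDCDBABDCDDBDCDDCDD ⇒ CD·CDD·BD·CDD·CDD·BD·CDD·CDD·BD·CDD·CD·BA·CD·CDD·BD·CDD·CDD·CD·CDD·BD·CDD·CDD·BD·CDD·CDD
    A ↦ BA
    B ↦ CD
    C ↦ BD
    D ↦ CDD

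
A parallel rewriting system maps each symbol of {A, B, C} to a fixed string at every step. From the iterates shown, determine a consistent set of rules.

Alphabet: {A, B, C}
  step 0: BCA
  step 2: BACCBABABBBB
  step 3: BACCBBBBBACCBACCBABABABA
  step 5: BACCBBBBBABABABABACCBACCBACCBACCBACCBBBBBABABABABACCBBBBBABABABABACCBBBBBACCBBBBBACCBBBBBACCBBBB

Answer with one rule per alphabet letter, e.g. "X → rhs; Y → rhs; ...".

  step 2 ⇒ step 3: BACCBABABBBB ⇒ BA·CC·BB·BB·BA·CC·BA·CC·BA·BA·BA·BA
    A ↦ CC
    B ↦ BA
    C ↦ BB

A->CC, B->BA, C->BB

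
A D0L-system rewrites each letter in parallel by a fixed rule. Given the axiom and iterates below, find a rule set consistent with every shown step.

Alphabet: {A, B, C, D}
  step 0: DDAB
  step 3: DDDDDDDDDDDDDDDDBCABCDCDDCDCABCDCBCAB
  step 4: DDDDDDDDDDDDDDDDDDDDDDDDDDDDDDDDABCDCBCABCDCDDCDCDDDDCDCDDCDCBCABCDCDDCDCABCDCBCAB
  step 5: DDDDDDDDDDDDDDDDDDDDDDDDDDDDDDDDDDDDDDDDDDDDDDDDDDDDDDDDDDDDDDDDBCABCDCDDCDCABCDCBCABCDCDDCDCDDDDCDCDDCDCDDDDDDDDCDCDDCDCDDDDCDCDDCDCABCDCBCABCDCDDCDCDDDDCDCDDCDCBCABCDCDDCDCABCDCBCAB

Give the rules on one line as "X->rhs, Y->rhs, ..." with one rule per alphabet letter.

  step 4 ⇒ step 5: DDDDDDDDDDDDDDDDDDDDDDDDDDDDDDDDABCDCBCABCDCDDCDCDDDDCDCDDCDCBCABCDCDDCDCABCDCBCAB ⇒ DD·DD·DD·DD·DD·DD·DD·DD·DD·DD·DD·DD·DD·DD·DD·DD·DD·DD·DD·DD·DD·DD·DD·DD·DD·DD·DD·DD·DD·DD·DD·DD·BC·AB·CDC·DD·CDC·AB·CDC·BC·AB·CDC·DD·CDC·DD·DD·CDC·DD·CDC·DD·DD·DD·DD·CDC·DD·CDC·DD·DD·CDC·DD·CDC·AB·CDC·BC·AB·CDC·DD·CDC·DD·DD·CDC·DD·CDC·BC·AB·CDC·DD·CDC·AB·CDC·BC·AB
    A ↦ BC
    B ↦ AB
    C ↦ CDC
    D ↦ DD

A->BC, B->AB, C->CDC, D->DD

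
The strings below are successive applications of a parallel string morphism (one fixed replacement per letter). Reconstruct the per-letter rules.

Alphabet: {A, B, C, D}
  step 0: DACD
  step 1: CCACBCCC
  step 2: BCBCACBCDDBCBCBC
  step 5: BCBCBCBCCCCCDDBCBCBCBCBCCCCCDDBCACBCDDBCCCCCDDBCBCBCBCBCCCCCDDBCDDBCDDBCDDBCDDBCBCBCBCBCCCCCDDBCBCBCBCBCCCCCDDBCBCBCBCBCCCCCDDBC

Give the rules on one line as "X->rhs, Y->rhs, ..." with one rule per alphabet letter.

  step 1 ⇒ step 2: CCACBCCC ⇒ BC·BC·AC·BC·DD·BC·BC·BC
    A ↦ AC
    B ↦ DD
    C ↦ BC
  step 0 ⇒ step 1: DACD ⇒ CC·AC·BC·CC
    D ↦ CC

A->AC, B->DD, C->BC, D->CC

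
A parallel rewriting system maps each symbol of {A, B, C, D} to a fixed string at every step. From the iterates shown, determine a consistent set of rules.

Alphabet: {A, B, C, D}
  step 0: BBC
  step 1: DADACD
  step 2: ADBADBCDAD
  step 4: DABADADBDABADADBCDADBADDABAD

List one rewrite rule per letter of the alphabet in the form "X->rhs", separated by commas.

  step 1 ⇒ step 2: DADACD ⇒ AD·B·AD·B·CD·AD
    A ↦ B
    C ↦ CD
    D ↦ AD
  step 0 ⇒ step 1: BBC ⇒ DA·DA·CD
    B ↦ DA

A->B, B->DA, C->CD, D->AD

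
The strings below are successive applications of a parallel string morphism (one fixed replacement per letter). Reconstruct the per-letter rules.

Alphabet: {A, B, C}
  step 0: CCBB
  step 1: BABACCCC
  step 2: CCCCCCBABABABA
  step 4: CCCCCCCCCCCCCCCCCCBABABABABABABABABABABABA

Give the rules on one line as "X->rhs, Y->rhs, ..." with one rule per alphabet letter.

  step 1 ⇒ step 2: BABACCCC ⇒ CC·C·CC·C·BA·BA·BA·BA
    A ↦ C
    B ↦ CC
    C ↦ BA

A->C, B->CC, C->BA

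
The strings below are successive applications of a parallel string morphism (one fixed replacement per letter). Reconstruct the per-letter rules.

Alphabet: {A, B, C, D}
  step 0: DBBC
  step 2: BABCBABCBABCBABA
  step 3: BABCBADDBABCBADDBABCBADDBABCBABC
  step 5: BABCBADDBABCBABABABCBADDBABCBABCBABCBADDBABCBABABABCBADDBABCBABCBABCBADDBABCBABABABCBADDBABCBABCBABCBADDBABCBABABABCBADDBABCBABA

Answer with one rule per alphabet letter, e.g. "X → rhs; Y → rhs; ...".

  step 2 ⇒ step 3: BABCBABCBABCBABA ⇒ BA·BC·BA·DD·BA·BC·BA·DD·BA·BC·BA·DD·BA·BC·BA·BC
    A ↦ BC
    B ↦ BA
    C ↦ DD
    D ↦ BA  (constrained at step 0)

A->BC, B->BA, C->DD, D->BA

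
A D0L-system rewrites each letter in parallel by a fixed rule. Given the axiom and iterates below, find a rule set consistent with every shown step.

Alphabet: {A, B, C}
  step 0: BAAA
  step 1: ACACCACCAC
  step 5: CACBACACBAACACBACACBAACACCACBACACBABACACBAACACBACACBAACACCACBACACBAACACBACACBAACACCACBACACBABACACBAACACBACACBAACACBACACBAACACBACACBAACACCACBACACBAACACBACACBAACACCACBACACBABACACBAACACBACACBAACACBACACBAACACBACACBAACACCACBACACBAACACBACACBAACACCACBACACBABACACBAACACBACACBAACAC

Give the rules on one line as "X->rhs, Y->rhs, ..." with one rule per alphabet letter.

A->CAC, B->A, C->BA

  step 0 ⇒ step 1: BAAA ⇒ A·CAC·CAC·CAC
    A ↦ CAC
    B ↦ A
    C ↦ BA  (constrained at step 1)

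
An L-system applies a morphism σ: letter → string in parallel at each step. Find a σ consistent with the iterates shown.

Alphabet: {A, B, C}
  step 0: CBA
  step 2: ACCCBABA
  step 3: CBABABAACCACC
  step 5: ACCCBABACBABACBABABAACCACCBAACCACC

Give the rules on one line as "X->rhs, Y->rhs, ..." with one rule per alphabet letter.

  step 2 ⇒ step 3: ACCCBABA ⇒ C·BA·BA·BA·AC·C·AC·C
    A ↦ C
    B ↦ AC
    C ↦ BA

A->C, B->AC, C->BA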